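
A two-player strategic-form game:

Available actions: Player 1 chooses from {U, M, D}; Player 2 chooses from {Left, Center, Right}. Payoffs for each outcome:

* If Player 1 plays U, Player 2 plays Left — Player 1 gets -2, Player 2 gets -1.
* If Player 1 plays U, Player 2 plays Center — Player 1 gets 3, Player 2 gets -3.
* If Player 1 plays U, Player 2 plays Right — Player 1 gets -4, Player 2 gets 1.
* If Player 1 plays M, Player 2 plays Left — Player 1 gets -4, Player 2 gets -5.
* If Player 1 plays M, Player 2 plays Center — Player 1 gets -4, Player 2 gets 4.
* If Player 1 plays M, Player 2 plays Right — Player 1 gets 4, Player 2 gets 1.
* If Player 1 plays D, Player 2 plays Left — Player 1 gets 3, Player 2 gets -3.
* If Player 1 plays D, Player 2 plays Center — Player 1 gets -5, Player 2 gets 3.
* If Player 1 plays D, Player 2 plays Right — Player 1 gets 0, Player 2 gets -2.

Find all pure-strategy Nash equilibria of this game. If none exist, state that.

Player 1 against Left: payoffs -2, -4, 3 → best response D.
Player 1 against Center: payoffs 3, -4, -5 → best response U.
Player 1 against Right: payoffs -4, 4, 0 → best response M.
Player 2 against U: payoffs -1, -3, 1 → best response Right.
Player 2 against M: payoffs -5, 4, 1 → best response Center.
Player 2 against D: payoffs -3, 3, -2 → best response Center.
No profile is a mutual best response for all players.

No pure-strategy Nash equilibrium.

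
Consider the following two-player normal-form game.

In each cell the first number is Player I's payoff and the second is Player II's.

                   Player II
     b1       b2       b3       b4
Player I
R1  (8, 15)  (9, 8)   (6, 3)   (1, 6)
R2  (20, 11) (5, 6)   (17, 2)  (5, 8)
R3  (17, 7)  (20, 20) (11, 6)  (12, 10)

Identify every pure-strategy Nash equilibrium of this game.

(R1, b1): Player I can switch to R2 (8 → 20). Not NE.
(R1, b2): Player I can switch to R3 (9 → 20). Not NE.
(R1, b3): Player I can switch to R2 (6 → 17). Not NE.
(R1, b4): Player I can switch to R2 (1 → 5). Not NE.
(R2, b1): Player I gets 20, best alternative 17; Player II gets 11, best alternative 8. No profitable deviation — NE.
(R2, b2): Player I can switch to R1 (5 → 9). Not NE.
(R2, b3): Player II can switch to b1 (2 → 11). Not NE.
(R2, b4): Player I can switch to R3 (5 → 12). Not NE.
(R3, b1): Player I can switch to R2 (17 → 20). Not NE.
(R3, b2): Player I gets 20, best alternative 9; Player II gets 20, best alternative 10. No profitable deviation — NE.
(R3, b3): Player I can switch to R2 (11 → 17). Not NE.
(R3, b4): Player II can switch to b2 (10 → 20). Not NE.

Pure-strategy Nash equilibria: (R2, b1), (R3, b2)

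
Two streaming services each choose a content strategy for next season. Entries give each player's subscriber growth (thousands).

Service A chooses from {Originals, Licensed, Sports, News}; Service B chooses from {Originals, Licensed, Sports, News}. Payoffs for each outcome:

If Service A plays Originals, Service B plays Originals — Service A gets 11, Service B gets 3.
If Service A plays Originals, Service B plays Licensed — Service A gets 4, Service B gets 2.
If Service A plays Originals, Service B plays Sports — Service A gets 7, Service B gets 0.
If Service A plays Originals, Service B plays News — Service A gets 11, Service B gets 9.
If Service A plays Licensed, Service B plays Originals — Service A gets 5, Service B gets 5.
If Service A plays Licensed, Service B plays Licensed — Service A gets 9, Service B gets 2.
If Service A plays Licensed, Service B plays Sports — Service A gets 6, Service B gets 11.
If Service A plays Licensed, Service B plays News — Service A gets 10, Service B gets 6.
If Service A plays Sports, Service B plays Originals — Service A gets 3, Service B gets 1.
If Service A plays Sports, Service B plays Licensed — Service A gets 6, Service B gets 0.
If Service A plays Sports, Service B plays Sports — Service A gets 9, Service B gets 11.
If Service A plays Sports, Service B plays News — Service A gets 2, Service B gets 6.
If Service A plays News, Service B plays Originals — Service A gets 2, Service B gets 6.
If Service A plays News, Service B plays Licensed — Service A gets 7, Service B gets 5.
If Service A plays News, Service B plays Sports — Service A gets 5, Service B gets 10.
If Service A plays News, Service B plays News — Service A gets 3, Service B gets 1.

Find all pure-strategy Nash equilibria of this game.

The pure Nash equilibria are (Originals, News), (Sports, Sports).

(Originals, Originals): Service B can switch to News (3 → 9). Not NE.
(Originals, Licensed): Service A can switch to Licensed (4 → 9). Not NE.
(Originals, Sports): Service A can switch to Sports (7 → 9). Not NE.
(Originals, News): Service A gets 11, best alternative 10; Service B gets 9, best alternative 3. No profitable deviation — NE.
(Licensed, Originals): Service A can switch to Originals (5 → 11). Not NE.
(Licensed, Licensed): Service B can switch to Originals (2 → 5). Not NE.
(Licensed, Sports): Service A can switch to Originals (6 → 7). Not NE.
(Licensed, News): Service A can switch to Originals (10 → 11). Not NE.
(Sports, Originals): Service A can switch to Originals (3 → 11). Not NE.
(Sports, Licensed): Service A can switch to Licensed (6 → 9). Not NE.
(Sports, Sports): Service A gets 9, best alternative 7; Service B gets 11, best alternative 6. No profitable deviation — NE.
(Sports, News): Service A can switch to Originals (2 → 11). Not NE.
(The remaining 4 profiles each have a profitable deviation by the same check.)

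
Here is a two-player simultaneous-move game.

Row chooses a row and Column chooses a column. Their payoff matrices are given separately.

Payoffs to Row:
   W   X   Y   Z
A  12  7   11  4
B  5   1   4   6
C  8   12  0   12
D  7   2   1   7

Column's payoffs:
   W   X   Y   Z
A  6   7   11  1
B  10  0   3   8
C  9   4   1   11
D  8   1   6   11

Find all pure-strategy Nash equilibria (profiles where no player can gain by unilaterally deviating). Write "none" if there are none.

(A, W): Column can switch to X (6 → 7). Not NE.
(A, X): Row can switch to C (7 → 12). Not NE.
(A, Y): Row gets 11, best alternative 4; Column gets 11, best alternative 7. No profitable deviation — NE.
(A, Z): Row can switch to B (4 → 6). Not NE.
(B, W): Row can switch to A (5 → 12). Not NE.
(B, X): Row can switch to A (1 → 7). Not NE.
(B, Y): Row can switch to A (4 → 11). Not NE.
(C, Z): Row gets 12, best alternative 7; Column gets 11, best alternative 9. No profitable deviation — NE.
(The remaining 8 profiles each have a profitable deviation by the same check.)

(A, Y) and (C, Z)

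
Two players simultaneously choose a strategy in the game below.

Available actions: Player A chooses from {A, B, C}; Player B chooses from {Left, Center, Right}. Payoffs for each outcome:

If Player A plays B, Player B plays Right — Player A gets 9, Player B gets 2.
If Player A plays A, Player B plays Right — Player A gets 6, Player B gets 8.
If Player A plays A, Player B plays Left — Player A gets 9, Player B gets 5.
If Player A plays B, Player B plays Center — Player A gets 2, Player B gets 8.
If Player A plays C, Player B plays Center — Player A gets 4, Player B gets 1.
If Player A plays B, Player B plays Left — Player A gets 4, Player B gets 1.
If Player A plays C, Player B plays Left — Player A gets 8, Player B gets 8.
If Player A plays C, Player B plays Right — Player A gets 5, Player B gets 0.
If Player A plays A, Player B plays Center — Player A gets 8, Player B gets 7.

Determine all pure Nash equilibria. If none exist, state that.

Player A against Left: payoffs 9, 4, 8 → best response A.
Player A against Center: payoffs 8, 2, 4 → best response A.
Player A against Right: payoffs 6, 9, 5 → best response B.
Player B against A: payoffs 5, 7, 8 → best response Right.
Player B against B: payoffs 1, 8, 2 → best response Center.
Player B against C: payoffs 8, 1, 0 → best response Left.
No profile is a mutual best response for all players.

none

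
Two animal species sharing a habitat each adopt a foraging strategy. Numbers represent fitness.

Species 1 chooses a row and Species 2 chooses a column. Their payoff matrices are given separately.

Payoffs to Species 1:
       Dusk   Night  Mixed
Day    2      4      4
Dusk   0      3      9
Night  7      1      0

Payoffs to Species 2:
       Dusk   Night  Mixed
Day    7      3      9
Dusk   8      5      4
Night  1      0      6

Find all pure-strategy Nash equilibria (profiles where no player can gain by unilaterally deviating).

This game has no pure Nash equilibrium.

For each player, find the best response to each opponent profile; mutual best responses are the pure NE.
Species 1 against Dusk: payoffs 2, 0, 7 → best response Night.
Species 1 against Night: payoffs 4, 3, 1 → best response Day.
Species 1 against Mixed: payoffs 4, 9, 0 → best response Dusk.
Species 2 against Day: payoffs 7, 3, 9 → best response Mixed.
Species 2 against Dusk: payoffs 8, 5, 4 → best response Dusk.
Species 2 against Night: payoffs 1, 0, 6 → best response Mixed.
No profile is a mutual best response for all players.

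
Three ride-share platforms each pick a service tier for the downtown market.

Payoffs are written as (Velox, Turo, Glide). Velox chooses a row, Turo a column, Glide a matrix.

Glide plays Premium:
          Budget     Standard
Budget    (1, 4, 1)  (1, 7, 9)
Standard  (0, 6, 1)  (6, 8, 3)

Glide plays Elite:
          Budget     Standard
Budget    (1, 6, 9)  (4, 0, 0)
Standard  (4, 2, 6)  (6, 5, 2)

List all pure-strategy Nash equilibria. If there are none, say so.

Mark each player's best response to every combination of opponents' strategies; a profile where every player is best-responding is a pure Nash equilibrium.
Velox against (Budget, Premium): payoffs 1, 0 → best response Budget.
Velox against (Budget, Elite): payoffs 1, 4 → best response Standard.
Velox against (Standard, Premium): payoffs 1, 6 → best response Standard.
Velox against (Standard, Elite): payoffs 4, 6 → best response Standard.
Turo against (Budget, Premium): payoffs 4, 7 → best response Standard.
Turo against (Budget, Elite): payoffs 6, 0 → best response Budget.
Turo against (Standard, Premium): payoffs 6, 8 → best response Standard.
Turo against (Standard, Elite): payoffs 2, 5 → best response Standard.
Glide against (Budget, Budget): payoffs 1, 9 → best response Elite.
Glide against (Budget, Standard): payoffs 9, 0 → best response Premium.
Glide against (Standard, Budget): payoffs 1, 6 → best response Elite.
Glide against (Standard, Standard): payoffs 3, 2 → best response Premium.
Mutual best responses: (Standard, Standard, Premium).

The unique pure-strategy Nash equilibrium is (Standard, Standard, Premium).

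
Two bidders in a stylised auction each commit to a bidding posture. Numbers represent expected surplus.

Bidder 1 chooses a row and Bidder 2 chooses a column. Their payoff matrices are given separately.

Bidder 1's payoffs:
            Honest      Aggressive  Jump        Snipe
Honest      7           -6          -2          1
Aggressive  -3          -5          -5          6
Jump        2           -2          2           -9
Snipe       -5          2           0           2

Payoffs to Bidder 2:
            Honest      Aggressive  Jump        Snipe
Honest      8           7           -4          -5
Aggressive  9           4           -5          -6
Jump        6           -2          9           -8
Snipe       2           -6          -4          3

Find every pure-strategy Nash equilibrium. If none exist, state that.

(Honest, Honest): Bidder 1 gets 7, best alternative 2; Bidder 2 gets 8, best alternative 7. No profitable deviation — NE.
(Honest, Aggressive): Bidder 1 can switch to Aggressive (-6 → -5). Not NE.
(Honest, Jump): Bidder 1 can switch to Jump (-2 → 2). Not NE.
(Honest, Snipe): Bidder 1 can switch to Aggressive (1 → 6). Not NE.
(Aggressive, Honest): Bidder 1 can switch to Honest (-3 → 7). Not NE.
(Aggressive, Aggressive): Bidder 1 can switch to Jump (-5 → -2). Not NE.
(Aggressive, Jump): Bidder 1 can switch to Honest (-5 → -2). Not NE.
(Aggressive, Snipe): Bidder 2 can switch to Honest (-6 → 9). Not NE.
(Jump, Honest): Bidder 1 can switch to Honest (2 → 7). Not NE.
(Jump, Aggressive): Bidder 1 can switch to Snipe (-2 → 2). Not NE.
(Jump, Jump): Bidder 1 gets 2, best alternative 0; Bidder 2 gets 9, best alternative 6. No profitable deviation — NE.
(Jump, Snipe): Bidder 1 can switch to Honest (-9 → 1). Not NE.
(Snipe, Honest): Bidder 1 can switch to Honest (-5 → 7). Not NE.
(Snipe, Aggressive): Bidder 2 can switch to Honest (-6 → 2). Not NE.
(The remaining 2 profiles each have a profitable deviation by the same check.)

(Honest, Honest) and (Jump, Jump)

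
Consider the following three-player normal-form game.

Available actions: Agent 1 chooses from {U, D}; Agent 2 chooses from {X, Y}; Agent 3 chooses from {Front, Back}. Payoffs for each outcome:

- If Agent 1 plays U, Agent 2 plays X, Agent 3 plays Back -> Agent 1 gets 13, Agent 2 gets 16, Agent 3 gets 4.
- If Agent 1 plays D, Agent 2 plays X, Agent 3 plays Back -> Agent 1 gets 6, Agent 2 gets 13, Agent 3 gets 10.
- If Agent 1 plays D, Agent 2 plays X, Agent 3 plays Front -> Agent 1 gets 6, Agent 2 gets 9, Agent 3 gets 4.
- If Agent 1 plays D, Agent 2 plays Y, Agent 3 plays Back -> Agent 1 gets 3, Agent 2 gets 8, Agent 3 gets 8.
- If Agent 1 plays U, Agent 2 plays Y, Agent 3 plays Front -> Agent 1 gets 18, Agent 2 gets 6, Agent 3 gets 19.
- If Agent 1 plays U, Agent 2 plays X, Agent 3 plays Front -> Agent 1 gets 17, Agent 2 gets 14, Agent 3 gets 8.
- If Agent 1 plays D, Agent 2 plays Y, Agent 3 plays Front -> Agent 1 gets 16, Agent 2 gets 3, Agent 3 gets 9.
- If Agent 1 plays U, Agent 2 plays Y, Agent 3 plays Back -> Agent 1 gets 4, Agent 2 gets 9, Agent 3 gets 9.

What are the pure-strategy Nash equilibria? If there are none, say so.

For each strategy profile, look for a profitable unilateral deviation.
(U, X, Front): Agent 1 gets 17, best alternative 6; Agent 2 gets 14, best alternative 6; Agent 3 gets 8, best alternative 4. No profitable deviation — NE.
(U, X, Back): Agent 3 can switch to Front (4 → 8). Not NE.
(U, Y, Front): Agent 2 can switch to X (6 → 14). Not NE.
(U, Y, Back): Agent 2 can switch to X (9 → 16). Not NE.
(D, X, Front): Agent 1 can switch to U (6 → 17). Not NE.
(D, X, Back): Agent 1 can switch to U (6 → 13). Not NE.
(D, Y, Front): Agent 1 can switch to U (16 → 18). Not NE.
(The remaining 1 profile has a profitable deviation by the same check.)

Pure NE: (U, X, Front)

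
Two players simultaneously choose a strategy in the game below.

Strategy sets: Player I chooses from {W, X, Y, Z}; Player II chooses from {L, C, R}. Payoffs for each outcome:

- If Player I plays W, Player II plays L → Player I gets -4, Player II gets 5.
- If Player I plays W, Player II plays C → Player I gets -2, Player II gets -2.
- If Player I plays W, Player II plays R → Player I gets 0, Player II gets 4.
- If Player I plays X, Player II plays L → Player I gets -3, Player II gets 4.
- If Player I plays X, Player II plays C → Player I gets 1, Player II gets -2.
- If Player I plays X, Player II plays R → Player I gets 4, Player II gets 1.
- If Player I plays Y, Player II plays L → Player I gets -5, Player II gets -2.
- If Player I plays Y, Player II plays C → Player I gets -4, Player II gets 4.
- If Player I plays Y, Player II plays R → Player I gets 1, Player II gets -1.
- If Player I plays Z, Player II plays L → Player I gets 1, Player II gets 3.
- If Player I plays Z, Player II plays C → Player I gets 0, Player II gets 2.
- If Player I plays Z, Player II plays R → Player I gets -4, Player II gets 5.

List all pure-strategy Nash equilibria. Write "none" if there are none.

none

(W, L): Player I can switch to X (-4 → -3). Not NE.
(W, C): Player I can switch to X (-2 → 1). Not NE.
(W, R): Player I can switch to X (0 → 4). Not NE.
(X, L): Player I can switch to Z (-3 → 1). Not NE.
(X, C): Player II can switch to L (-2 → 4). Not NE.
(X, R): Player II can switch to L (1 → 4). Not NE.
(Y, L): Player I can switch to W (-5 → -4). Not NE.
(Y, C): Player I can switch to W (-4 → -2). Not NE.
(Y, R): Player I can switch to X (1 → 4). Not NE.
(Z, L): Player II can switch to R (3 → 5). Not NE.
(Z, C): Player I can switch to X (0 → 1). Not NE.
(Z, R): Player I can switch to W (-4 → 0). Not NE.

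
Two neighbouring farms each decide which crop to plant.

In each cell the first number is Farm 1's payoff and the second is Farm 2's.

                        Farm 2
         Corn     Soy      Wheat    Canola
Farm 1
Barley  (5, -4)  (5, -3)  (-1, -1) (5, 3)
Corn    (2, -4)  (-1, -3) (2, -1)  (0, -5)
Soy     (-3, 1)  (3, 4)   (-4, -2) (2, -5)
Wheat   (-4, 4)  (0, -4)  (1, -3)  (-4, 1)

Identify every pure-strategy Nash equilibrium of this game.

For each strategy profile, look for a profitable unilateral deviation.
(Barley, Corn): Farm 2 can switch to Soy (-4 → -3). Not NE.
(Barley, Soy): Farm 2 can switch to Wheat (-3 → -1). Not NE.
(Barley, Wheat): Farm 1 can switch to Corn (-1 → 2). Not NE.
(Barley, Canola): Farm 1 gets 5, best alternative 2; Farm 2 gets 3, best alternative -1. No profitable deviation — NE.
(Corn, Corn): Farm 1 can switch to Barley (2 → 5). Not NE.
(Corn, Soy): Farm 1 can switch to Barley (-1 → 5). Not NE.
(Corn, Wheat): Farm 1 gets 2, best alternative 1; Farm 2 gets -1, best alternative -3. No profitable deviation — NE.
(Corn, Canola): Farm 1 can switch to Barley (0 → 5). Not NE.
(Soy, Corn): Farm 1 can switch to Barley (-3 → 5). Not NE.
(Soy, Soy): Farm 1 can switch to Barley (3 → 5). Not NE.
(Soy, Wheat): Farm 1 can switch to Barley (-4 → -1). Not NE.
(Soy, Canola): Farm 1 can switch to Barley (2 → 5). Not NE.
(Wheat, Corn): Farm 1 can switch to Barley (-4 → 5). Not NE.
(Wheat, Soy): Farm 1 can switch to Barley (0 → 5). Not NE.
(The remaining 2 profiles each have a profitable deviation by the same check.)

Pure-strategy Nash equilibria: (Barley, Canola), (Corn, Wheat)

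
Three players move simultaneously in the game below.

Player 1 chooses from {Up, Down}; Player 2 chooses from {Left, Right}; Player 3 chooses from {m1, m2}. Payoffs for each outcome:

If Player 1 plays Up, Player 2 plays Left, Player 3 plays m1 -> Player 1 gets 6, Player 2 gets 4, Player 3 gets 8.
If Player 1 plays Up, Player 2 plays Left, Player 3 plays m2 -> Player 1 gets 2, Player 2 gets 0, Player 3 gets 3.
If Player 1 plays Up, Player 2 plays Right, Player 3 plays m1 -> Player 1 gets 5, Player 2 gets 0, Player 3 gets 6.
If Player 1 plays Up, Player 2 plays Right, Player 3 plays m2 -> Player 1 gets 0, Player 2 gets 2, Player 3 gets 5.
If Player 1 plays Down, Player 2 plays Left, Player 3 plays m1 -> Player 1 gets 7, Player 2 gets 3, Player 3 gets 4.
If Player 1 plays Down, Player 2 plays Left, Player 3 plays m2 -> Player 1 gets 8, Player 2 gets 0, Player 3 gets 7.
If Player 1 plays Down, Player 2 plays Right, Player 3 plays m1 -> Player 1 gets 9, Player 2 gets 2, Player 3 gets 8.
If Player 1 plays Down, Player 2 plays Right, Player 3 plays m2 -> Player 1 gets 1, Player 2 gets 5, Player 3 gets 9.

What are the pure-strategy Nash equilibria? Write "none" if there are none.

Player 1 against (Left, m1): payoffs 6, 7 → best response Down.
Player 1 against (Left, m2): payoffs 2, 8 → best response Down.
Player 1 against (Right, m1): payoffs 5, 9 → best response Down.
Player 1 against (Right, m2): payoffs 0, 1 → best response Down.
Player 2 against (Up, m1): payoffs 4, 0 → best response Left.
Player 2 against (Up, m2): payoffs 0, 2 → best response Right.
Player 2 against (Down, m1): payoffs 3, 2 → best response Left.
Player 2 against (Down, m2): payoffs 0, 5 → best response Right.
Player 3 against (Up, Left): payoffs 8, 3 → best response m1.
Player 3 against (Up, Right): payoffs 6, 5 → best response m1.
Player 3 against (Down, Left): payoffs 4, 7 → best response m2.
Player 3 against (Down, Right): payoffs 8, 9 → best response m2.
Mutual best responses: (Down, Right, m2).

(Down, Right, m2)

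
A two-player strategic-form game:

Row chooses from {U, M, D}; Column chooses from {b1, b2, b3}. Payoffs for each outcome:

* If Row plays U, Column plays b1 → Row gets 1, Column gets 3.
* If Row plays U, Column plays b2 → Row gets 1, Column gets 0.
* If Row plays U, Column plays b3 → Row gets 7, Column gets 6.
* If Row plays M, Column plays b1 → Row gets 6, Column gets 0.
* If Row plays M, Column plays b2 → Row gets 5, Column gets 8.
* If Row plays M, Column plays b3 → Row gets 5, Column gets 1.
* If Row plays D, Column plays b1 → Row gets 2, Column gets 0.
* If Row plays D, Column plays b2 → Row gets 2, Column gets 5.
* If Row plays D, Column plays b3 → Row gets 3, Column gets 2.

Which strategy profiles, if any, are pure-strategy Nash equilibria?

Row against b1: payoffs 1, 6, 2 → best response M.
Row against b2: payoffs 1, 5, 2 → best response M.
Row against b3: payoffs 7, 5, 3 → best response U.
Column against U: payoffs 3, 0, 6 → best response b3.
Column against M: payoffs 0, 8, 1 → best response b2.
Column against D: payoffs 0, 5, 2 → best response b2.
Mutual best responses: (U, b3); (M, b2).

The pure Nash equilibria are (U, b3); (M, b2).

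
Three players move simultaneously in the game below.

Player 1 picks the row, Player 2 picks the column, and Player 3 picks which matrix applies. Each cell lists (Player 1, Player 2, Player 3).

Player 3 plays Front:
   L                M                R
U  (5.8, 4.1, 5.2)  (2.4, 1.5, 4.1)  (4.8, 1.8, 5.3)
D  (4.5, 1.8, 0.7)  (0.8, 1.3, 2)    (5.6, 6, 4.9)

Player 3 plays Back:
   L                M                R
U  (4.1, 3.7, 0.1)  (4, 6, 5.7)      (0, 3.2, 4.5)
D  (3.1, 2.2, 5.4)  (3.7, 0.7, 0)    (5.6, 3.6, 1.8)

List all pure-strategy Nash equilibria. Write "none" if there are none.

Pure-strategy Nash equilibria: (U, L, Front); (U, M, Back); (D, R, Front)

Mark each player's best response to every combination of opponents' strategies; a profile where every player is best-responding is a pure Nash equilibrium.
Player 1 against (L, Front): payoffs 5.8, 4.5 → best response U.
Player 1 against (L, Back): payoffs 4.1, 3.1 → best response U.
Player 1 against (M, Front): payoffs 2.4, 0.8 → best response U.
Player 1 against (M, Back): payoffs 4, 3.7 → best response U.
Player 1 against (R, Front): payoffs 4.8, 5.6 → best response D.
Player 1 against (R, Back): payoffs 0, 5.6 → best response D.
Player 2 against (U, Front): payoffs 4.1, 1.5, 1.8 → best response L.
Player 2 against (U, Back): payoffs 3.7, 6, 3.2 → best response M.
Player 2 against (D, Front): payoffs 1.8, 1.3, 6 → best response R.
Player 2 against (D, Back): payoffs 2.2, 0.7, 3.6 → best response R.
Player 3 against (U, L): payoffs 5.2, 0.1 → best response Front.
Player 3 against (U, M): payoffs 4.1, 5.7 → best response Back.
Player 3 against (U, R): payoffs 5.3, 4.5 → best response Front.
Player 3 against (D, L): payoffs 0.7, 5.4 → best response Back.
Player 3 against (D, M): payoffs 2, 0 → best response Front.
Player 3 against (D, R): payoffs 4.9, 1.8 → best response Front.
Mutual best responses: (U, L, Front); (U, M, Back); (D, R, Front).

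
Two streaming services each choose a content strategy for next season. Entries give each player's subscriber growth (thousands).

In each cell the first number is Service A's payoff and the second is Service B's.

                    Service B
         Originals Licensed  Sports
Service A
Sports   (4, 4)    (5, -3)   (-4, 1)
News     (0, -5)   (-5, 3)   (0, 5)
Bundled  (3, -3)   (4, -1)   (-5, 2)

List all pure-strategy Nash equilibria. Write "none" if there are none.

Pure-strategy Nash equilibria: (Sports, Originals); (News, Sports)

Service A against Originals: payoffs 4, 0, 3 → best response Sports.
Service A against Licensed: payoffs 5, -5, 4 → best response Sports.
Service A against Sports: payoffs -4, 0, -5 → best response News.
Service B against Sports: payoffs 4, -3, 1 → best response Originals.
Service B against News: payoffs -5, 3, 5 → best response Sports.
Service B against Bundled: payoffs -3, -1, 2 → best response Sports.
Mutual best responses: (Sports, Originals); (News, Sports).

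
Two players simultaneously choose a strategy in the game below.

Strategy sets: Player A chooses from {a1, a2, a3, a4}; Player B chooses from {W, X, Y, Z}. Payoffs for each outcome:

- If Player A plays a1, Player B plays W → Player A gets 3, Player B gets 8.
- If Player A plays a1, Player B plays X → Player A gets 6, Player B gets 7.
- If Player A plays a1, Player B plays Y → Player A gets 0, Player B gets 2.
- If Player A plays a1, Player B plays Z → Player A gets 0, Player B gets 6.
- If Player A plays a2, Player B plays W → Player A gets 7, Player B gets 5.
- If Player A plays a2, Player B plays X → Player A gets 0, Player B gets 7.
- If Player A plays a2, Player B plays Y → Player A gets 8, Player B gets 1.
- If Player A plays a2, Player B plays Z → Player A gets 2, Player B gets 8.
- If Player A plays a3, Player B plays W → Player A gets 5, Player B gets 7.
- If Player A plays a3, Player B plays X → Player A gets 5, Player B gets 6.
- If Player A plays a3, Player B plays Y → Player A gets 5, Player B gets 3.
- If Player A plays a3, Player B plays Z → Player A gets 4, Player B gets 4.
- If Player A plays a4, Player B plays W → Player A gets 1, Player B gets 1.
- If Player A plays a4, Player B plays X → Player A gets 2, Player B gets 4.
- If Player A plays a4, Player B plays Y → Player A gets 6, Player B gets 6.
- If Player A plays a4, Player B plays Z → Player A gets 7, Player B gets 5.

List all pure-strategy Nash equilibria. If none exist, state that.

none

Mark each player's best response to every combination of opponents' strategies; a profile where every player is best-responding is a pure Nash equilibrium.
Player A against W: payoffs 3, 7, 5, 1 → best response a2.
Player A against X: payoffs 6, 0, 5, 2 → best response a1.
Player A against Y: payoffs 0, 8, 5, 6 → best response a2.
Player A against Z: payoffs 0, 2, 4, 7 → best response a4.
Player B against a1: payoffs 8, 7, 2, 6 → best response W.
Player B against a2: payoffs 5, 7, 1, 8 → best response Z.
Player B against a3: payoffs 7, 6, 3, 4 → best response W.
Player B against a4: payoffs 1, 4, 6, 5 → best response Y.
No profile is a mutual best response for all players.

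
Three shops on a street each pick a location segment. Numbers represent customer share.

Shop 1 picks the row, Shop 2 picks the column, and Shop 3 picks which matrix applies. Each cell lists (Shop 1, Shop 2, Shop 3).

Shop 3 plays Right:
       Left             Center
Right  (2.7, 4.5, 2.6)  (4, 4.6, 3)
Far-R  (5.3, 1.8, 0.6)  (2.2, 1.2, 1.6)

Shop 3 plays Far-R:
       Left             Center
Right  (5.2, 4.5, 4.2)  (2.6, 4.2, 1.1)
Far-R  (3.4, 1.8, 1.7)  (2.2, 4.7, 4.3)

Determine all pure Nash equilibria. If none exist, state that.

For each player, find the best response to each opponent profile; mutual best responses are the pure NE.
Shop 1 against (Left, Right): payoffs 2.7, 5.3 → best response Far-R.
Shop 1 against (Left, Far-R): payoffs 5.2, 3.4 → best response Right.
Shop 1 against (Center, Right): payoffs 4, 2.2 → best response Right.
Shop 1 against (Center, Far-R): payoffs 2.6, 2.2 → best response Right.
Shop 2 against (Right, Right): payoffs 4.5, 4.6 → best response Center.
Shop 2 against (Right, Far-R): payoffs 4.5, 4.2 → best response Left.
Shop 2 against (Far-R, Right): payoffs 1.8, 1.2 → best response Left.
Shop 2 against (Far-R, Far-R): payoffs 1.8, 4.7 → best response Center.
Shop 3 against (Right, Left): payoffs 2.6, 4.2 → best response Far-R.
Shop 3 against (Right, Center): payoffs 3, 1.1 → best response Right.
Shop 3 against (Far-R, Left): payoffs 0.6, 1.7 → best response Far-R.
Shop 3 against (Far-R, Center): payoffs 1.6, 4.3 → best response Far-R.
Mutual best responses: (Right, Left, Far-R); (Right, Center, Right).

The pure Nash equilibria are (Right, Left, Far-R) and (Right, Center, Right).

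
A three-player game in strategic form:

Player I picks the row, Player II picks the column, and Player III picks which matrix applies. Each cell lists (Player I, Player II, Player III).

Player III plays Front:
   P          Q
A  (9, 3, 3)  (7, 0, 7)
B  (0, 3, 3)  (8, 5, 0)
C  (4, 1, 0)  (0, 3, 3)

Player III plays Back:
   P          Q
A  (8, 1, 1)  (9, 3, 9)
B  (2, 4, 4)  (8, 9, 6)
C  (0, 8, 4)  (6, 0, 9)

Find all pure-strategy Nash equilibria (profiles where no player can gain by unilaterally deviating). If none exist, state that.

Player I against (P, Front): payoffs 9, 0, 4 → best response A.
Player I against (P, Back): payoffs 8, 2, 0 → best response A.
Player I against (Q, Front): payoffs 7, 8, 0 → best response B.
Player I against (Q, Back): payoffs 9, 8, 6 → best response A.
Player II against (A, Front): payoffs 3, 0 → best response P.
Player II against (A, Back): payoffs 1, 3 → best response Q.
Player II against (B, Front): payoffs 3, 5 → best response Q.
Player II against (B, Back): payoffs 4, 9 → best response Q.
Player II against (C, Front): payoffs 1, 3 → best response Q.
Player II against (C, Back): payoffs 8, 0 → best response P.
Player III against (A, P): payoffs 3, 1 → best response Front.
Player III against (A, Q): payoffs 7, 9 → best response Back.
Player III against (B, P): payoffs 3, 4 → best response Back.
Player III against (B, Q): payoffs 0, 6 → best response Back.
Player III against (C, P): payoffs 0, 4 → best response Back.
Player III against (C, Q): payoffs 3, 9 → best response Back.
Mutual best responses: (A, P, Front); (A, Q, Back).

(A, P, Front) and (A, Q, Back)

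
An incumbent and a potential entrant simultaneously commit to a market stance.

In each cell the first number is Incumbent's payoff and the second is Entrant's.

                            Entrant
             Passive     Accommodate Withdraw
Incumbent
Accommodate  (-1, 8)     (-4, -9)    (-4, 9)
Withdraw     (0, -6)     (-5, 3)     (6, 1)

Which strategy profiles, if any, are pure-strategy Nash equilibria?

(Accommodate, Passive): Incumbent can switch to Withdraw (-1 → 0). Not NE.
(Accommodate, Accommodate): Entrant can switch to Passive (-9 → 8). Not NE.
(Accommodate, Withdraw): Incumbent can switch to Withdraw (-4 → 6). Not NE.
(Withdraw, Passive): Entrant can switch to Accommodate (-6 → 3). Not NE.
(Withdraw, Accommodate): Incumbent can switch to Accommodate (-5 → -4). Not NE.
(Withdraw, Withdraw): Entrant can switch to Accommodate (1 → 3). Not NE.

This game has no pure Nash equilibrium.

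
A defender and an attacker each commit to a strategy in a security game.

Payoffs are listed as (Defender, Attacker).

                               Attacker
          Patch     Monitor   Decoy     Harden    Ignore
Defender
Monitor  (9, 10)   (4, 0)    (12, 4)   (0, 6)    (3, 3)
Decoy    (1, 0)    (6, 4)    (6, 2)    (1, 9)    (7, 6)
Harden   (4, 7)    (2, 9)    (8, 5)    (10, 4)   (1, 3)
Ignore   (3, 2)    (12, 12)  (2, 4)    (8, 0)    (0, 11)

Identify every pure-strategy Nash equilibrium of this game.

Pure-strategy Nash equilibria: (Monitor, Patch), (Ignore, Monitor)

(Monitor, Patch): Defender gets 9, best alternative 4; Attacker gets 10, best alternative 6. No profitable deviation — NE.
(Monitor, Monitor): Defender can switch to Decoy (4 → 6). Not NE.
(Monitor, Decoy): Attacker can switch to Patch (4 → 10). Not NE.
(Monitor, Harden): Defender can switch to Decoy (0 → 1). Not NE.
(Monitor, Ignore): Defender can switch to Decoy (3 → 7). Not NE.
(Decoy, Patch): Defender can switch to Monitor (1 → 9). Not NE.
(Decoy, Monitor): Defender can switch to Ignore (6 → 12). Not NE.
(Decoy, Decoy): Defender can switch to Monitor (6 → 12). Not NE.
(Decoy, Harden): Defender can switch to Harden (1 → 10). Not NE.
(Decoy, Ignore): Attacker can switch to Harden (6 → 9). Not NE.
(Harden, Patch): Defender can switch to Monitor (4 → 9). Not NE.
(Harden, Monitor): Defender can switch to Monitor (2 → 4). Not NE.
(Harden, Decoy): Defender can switch to Monitor (8 → 12). Not NE.
(Ignore, Monitor): Defender gets 12, best alternative 6; Attacker gets 12, best alternative 11. No profitable deviation — NE.
(The remaining 6 profiles each have a profitable deviation by the same check.)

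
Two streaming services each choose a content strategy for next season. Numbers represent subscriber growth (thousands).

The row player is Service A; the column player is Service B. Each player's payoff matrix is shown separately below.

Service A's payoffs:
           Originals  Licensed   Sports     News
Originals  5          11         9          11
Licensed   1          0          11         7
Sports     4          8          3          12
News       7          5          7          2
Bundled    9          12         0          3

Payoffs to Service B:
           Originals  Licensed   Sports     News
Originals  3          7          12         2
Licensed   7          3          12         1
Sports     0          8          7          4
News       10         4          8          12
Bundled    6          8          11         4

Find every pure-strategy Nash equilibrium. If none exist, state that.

The unique pure-strategy Nash equilibrium is (Licensed, Sports).

Check each profile: it is a Nash equilibrium iff no player can strictly gain by switching unilaterally.
(Originals, Originals): Service A can switch to News (5 → 7). Not NE.
(Originals, Licensed): Service A can switch to Bundled (11 → 12). Not NE.
(Originals, Sports): Service A can switch to Licensed (9 → 11). Not NE.
(Originals, News): Service A can switch to Sports (11 → 12). Not NE.
(Licensed, Originals): Service A can switch to Originals (1 → 5). Not NE.
(Licensed, Licensed): Service A can switch to Originals (0 → 11). Not NE.
(Licensed, Sports): Service A gets 11, best alternative 9; Service B gets 12, best alternative 7. No profitable deviation — NE.
(The remaining 13 profiles each have a profitable deviation by the same check.)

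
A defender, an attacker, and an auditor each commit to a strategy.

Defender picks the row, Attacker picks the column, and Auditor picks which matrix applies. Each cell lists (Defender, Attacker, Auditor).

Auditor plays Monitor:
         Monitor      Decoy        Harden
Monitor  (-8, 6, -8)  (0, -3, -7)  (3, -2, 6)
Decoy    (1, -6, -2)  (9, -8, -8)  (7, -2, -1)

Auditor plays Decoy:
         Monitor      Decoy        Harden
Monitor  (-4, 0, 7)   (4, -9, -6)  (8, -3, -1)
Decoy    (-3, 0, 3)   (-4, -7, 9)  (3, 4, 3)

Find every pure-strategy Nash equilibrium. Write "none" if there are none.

Defender against (Monitor, Monitor): payoffs -8, 1 → best response Decoy.
Defender against (Monitor, Decoy): payoffs -4, -3 → best response Decoy.
Defender against (Decoy, Monitor): payoffs 0, 9 → best response Decoy.
Defender against (Decoy, Decoy): payoffs 4, -4 → best response Monitor.
Defender against (Harden, Monitor): payoffs 3, 7 → best response Decoy.
Defender against (Harden, Decoy): payoffs 8, 3 → best response Monitor.
Attacker against (Monitor, Monitor): payoffs 6, -3, -2 → best response Monitor.
Attacker against (Monitor, Decoy): payoffs 0, -9, -3 → best response Monitor.
Attacker against (Decoy, Monitor): payoffs -6, -8, -2 → best response Harden.
Attacker against (Decoy, Decoy): payoffs 0, -7, 4 → best response Harden.
Auditor against (Monitor, Monitor): payoffs -8, 7 → best response Decoy.
Auditor against (Monitor, Decoy): payoffs -7, -6 → best response Decoy.
Auditor against (Monitor, Harden): payoffs 6, -1 → best response Monitor.
Auditor against (Decoy, Monitor): payoffs -2, 3 → best response Decoy.
Auditor against (Decoy, Decoy): payoffs -8, 9 → best response Decoy.
Auditor against (Decoy, Harden): payoffs -1, 3 → best response Decoy.
No profile is a mutual best response for all players.

No pure-strategy Nash equilibrium.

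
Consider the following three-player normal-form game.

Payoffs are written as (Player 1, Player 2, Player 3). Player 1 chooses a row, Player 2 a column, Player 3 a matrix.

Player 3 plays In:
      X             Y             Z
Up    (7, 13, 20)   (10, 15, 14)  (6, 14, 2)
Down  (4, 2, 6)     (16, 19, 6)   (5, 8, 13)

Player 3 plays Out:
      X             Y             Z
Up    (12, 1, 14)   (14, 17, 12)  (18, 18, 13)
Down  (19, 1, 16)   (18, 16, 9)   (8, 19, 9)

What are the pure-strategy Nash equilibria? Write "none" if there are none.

(Up, X, In): Player 2 can switch to Y (13 → 15). Not NE.
(Up, X, Out): Player 1 can switch to Down (12 → 19). Not NE.
(Up, Y, In): Player 1 can switch to Down (10 → 16). Not NE.
(Up, Y, Out): Player 1 can switch to Down (14 → 18). Not NE.
(Up, Z, In): Player 2 can switch to Y (14 → 15). Not NE.
(Up, Z, Out): Player 1 gets 18, best alternative 8; Player 2 gets 18, best alternative 17; Player 3 gets 13, best alternative 2. No profitable deviation — NE.
(Down, X, In): Player 1 can switch to Up (4 → 7). Not NE.
(Down, X, Out): Player 2 can switch to Y (1 → 16). Not NE.
(Down, Y, In): Player 3 can switch to Out (6 → 9). Not NE.
(The remaining 3 profiles each have a profitable deviation by the same check.)

Pure NE: (Up, Z, Out)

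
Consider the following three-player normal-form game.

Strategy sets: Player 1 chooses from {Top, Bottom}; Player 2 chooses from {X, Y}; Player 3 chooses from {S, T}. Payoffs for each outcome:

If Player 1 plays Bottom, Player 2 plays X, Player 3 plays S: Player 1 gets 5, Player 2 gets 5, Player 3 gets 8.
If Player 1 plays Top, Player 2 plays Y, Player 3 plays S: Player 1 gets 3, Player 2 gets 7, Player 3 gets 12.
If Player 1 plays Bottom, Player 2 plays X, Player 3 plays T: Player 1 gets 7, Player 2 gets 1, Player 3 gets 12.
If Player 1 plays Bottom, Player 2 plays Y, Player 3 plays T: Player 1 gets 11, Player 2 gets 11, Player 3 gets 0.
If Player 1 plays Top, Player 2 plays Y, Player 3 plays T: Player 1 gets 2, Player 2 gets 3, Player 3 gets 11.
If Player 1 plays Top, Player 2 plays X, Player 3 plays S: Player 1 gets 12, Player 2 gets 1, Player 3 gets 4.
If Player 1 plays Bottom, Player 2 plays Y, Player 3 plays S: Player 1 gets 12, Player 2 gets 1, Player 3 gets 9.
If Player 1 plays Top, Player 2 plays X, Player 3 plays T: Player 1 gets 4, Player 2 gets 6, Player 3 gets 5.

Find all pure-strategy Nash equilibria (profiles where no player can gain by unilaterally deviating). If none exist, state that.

This game has no pure Nash equilibrium.

Player 1 against (X, S): payoffs 12, 5 → best response Top.
Player 1 against (X, T): payoffs 4, 7 → best response Bottom.
Player 1 against (Y, S): payoffs 3, 12 → best response Bottom.
Player 1 against (Y, T): payoffs 2, 11 → best response Bottom.
Player 2 against (Top, S): payoffs 1, 7 → best response Y.
Player 2 against (Top, T): payoffs 6, 3 → best response X.
Player 2 against (Bottom, S): payoffs 5, 1 → best response X.
Player 2 against (Bottom, T): payoffs 1, 11 → best response Y.
Player 3 against (Top, X): payoffs 4, 5 → best response T.
Player 3 against (Top, Y): payoffs 12, 11 → best response S.
Player 3 against (Bottom, X): payoffs 8, 12 → best response T.
Player 3 against (Bottom, Y): payoffs 9, 0 → best response S.
No profile is a mutual best response for all players.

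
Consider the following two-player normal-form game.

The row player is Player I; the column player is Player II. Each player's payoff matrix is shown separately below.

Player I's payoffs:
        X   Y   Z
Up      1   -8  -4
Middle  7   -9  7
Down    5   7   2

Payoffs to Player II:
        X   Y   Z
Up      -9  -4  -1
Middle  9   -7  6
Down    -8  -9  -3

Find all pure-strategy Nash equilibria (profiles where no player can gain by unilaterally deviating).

Pure NE: (Middle, X)

(Up, X): Player I can switch to Middle (1 → 7). Not NE.
(Up, Y): Player I can switch to Down (-8 → 7). Not NE.
(Up, Z): Player I can switch to Middle (-4 → 7). Not NE.
(Middle, X): Player I gets 7, best alternative 5; Player II gets 9, best alternative 6. No profitable deviation — NE.
(Middle, Y): Player I can switch to Up (-9 → -8). Not NE.
(Middle, Z): Player II can switch to X (6 → 9). Not NE.
(Down, X): Player I can switch to Middle (5 → 7). Not NE.
(Down, Y): Player II can switch to X (-9 → -8). Not NE.
(Down, Z): Player I can switch to Middle (2 → 7). Not NE.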